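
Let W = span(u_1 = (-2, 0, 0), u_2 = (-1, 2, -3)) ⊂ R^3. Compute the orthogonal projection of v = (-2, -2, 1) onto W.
proj_W(v) = (-2, -14/13, 21/13)

Set up U = [u_1 | ... | u_2] ∈ R^(3×2). The projector onto W = col(U) is P = U (U^T U)^(-1) U^T.
Compute U^T U =
  [4, 2]
  [2, 14],
and U^T v = (4, -5).
Solve U^T U · c = U^T v for the coefficients: c = (33/26, -7/13). The projection is proj_W(v) = U c.
Check: (v - proj_W(v)) · u_1 = 0  (should be 0).
Check: (v - proj_W(v)) · u_2 = 0  (should be 0).
Result: proj_W(v) = (-2, -14/13, 21/13).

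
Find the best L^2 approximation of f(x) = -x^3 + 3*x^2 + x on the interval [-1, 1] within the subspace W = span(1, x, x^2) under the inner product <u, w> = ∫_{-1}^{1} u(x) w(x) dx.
g(x) = 3*x^2 + 2*x/5

The best approximation g ∈ W is the orthogonal projection of f onto W. Writing g = a_0 + a_1 x + a_2 x^2, the coefficients solve the normal equations G · a = b where
  G_{ij} = <φ_i, φ_j> and b_i = <f, φ_i>, with φ_0 = 1, φ_1 = x, φ_2 = x^2.
G =
  [2, 0, 2/3]
  [0, 2/3, 0]
  [2/3, 0, 2/5],
b = (2, 4/15, 6/5).
Solving gives a_0 = 0, a_1 = 2/5, a_2 = 3, so
  g(x) = 3*x^2 + 2*x/5.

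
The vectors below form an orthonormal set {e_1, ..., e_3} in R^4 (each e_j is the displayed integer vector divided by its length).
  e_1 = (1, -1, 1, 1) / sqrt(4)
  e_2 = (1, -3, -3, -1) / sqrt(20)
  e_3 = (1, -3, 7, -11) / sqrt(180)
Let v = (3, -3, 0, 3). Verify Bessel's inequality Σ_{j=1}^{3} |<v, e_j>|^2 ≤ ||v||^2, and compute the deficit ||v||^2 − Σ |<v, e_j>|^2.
Σ |<v, e_j>|^2 = 107/4; ||v||^2 = 27; deficit = 1/4

Write each e_j = u_j / sqrt(<u_j, u_j>) where u_j is the displayed integer vector. Then <v, e_j> = <v, u_j> / sqrt(<u_j, u_j>), so |<v, e_j>|^2 = <v, u_j>^2 / <u_j, u_j>.
Coefficients: <v, e_1> = 9/sqrt(4), <v, e_2> = 9/sqrt(20), <v, e_3> = -21/sqrt(180).
Square and sum: Σ |<v, e_j>|^2 = 107/4.
Compute ||v||^2 = v·v = 27.
Deficit = 27 − 107/4 = 1/4 ≥ 0, confirming Bessel's inequality. (The deficit equals ||v − Σ <v,e_j> e_j||^2, the squared distance from v to span{e_j}.)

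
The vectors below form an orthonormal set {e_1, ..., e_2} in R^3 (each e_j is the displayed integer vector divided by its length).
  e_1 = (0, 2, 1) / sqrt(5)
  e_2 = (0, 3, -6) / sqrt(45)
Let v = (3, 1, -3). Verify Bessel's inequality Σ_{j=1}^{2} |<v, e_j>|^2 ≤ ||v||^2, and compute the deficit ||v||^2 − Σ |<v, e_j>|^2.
Σ |<v, e_j>|^2 = 10; ||v||^2 = 19; deficit = 9

Write each e_j = u_j / sqrt(<u_j, u_j>) where u_j is the displayed integer vector. Then <v, e_j> = <v, u_j> / sqrt(<u_j, u_j>), so |<v, e_j>|^2 = <v, u_j>^2 / <u_j, u_j>.
Coefficients: <v, e_1> = -1/sqrt(5), <v, e_2> = 21/sqrt(45).
Square and sum: Σ |<v, e_j>|^2 = 10.
Compute ||v||^2 = v·v = 19.
Deficit = 19 − 10 = 9 ≥ 0, confirming Bessel's inequality. (The deficit equals ||v − Σ <v,e_j> e_j||^2, the squared distance from v to span{e_j}.)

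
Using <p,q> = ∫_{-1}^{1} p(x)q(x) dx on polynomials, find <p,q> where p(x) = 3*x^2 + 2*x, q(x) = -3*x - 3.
<p,q> = -10

Expand the product: p(x)·q(x) = -9*x^3 - 15*x^2 - 6*x.
∫_{-1}^{1} of each monomial x^k gives [2/(k+1) if k even, 0 if k odd]. Integrating term-by-term (or equivalently evaluating the antiderivative F(x) = -9*x^4/4 - 5*x^3 - 3*x^2 at the endpoints):
  F(1) − F(−1) = -41/4 − (-1/4) = -10.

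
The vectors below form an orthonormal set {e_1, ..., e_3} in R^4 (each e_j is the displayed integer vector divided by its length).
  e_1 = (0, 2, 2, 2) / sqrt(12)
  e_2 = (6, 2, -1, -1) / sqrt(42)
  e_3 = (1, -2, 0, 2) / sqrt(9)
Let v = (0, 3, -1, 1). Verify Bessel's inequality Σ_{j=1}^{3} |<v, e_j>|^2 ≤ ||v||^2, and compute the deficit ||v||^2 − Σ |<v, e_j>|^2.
Σ |<v, e_j>|^2 = 355/63; ||v||^2 = 11; deficit = 338/63

Write each e_j = u_j / sqrt(<u_j, u_j>) where u_j is the displayed integer vector. Then <v, e_j> = <v, u_j> / sqrt(<u_j, u_j>), so |<v, e_j>|^2 = <v, u_j>^2 / <u_j, u_j>.
Coefficients: <v, e_1> = 6/sqrt(12), <v, e_2> = 6/sqrt(42), <v, e_3> = -4/sqrt(9).
Square and sum: Σ |<v, e_j>|^2 = 355/63.
Compute ||v||^2 = v·v = 11.
Deficit = 11 − 355/63 = 338/63 ≥ 0, confirming Bessel's inequality. (The deficit equals ||v − Σ <v,e_j> e_j||^2, the squared distance from v to span{e_j}.)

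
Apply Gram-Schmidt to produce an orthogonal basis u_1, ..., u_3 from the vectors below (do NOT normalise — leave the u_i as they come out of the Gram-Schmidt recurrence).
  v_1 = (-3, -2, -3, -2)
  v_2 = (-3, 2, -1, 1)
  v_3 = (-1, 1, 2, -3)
Orthogonal basis:
  u_1 = (-3, -2, -3, -2)
  u_2 = (-30/13, 32/13, -4/13, 19/13)
  u_3 = (-109/118, 66/59, 249/118, -171/59)

Apply the Gram-Schmidt recurrence
  u_1 = v_1
  u_i = v_i − Σ_{j<i} ((v_i · u_j) / (u_j · u_j)) · u_j.

Step by step this gives:
  u_1 = (-3, -2, -3, -2)
  u_2 = (-30/13, 32/13, -4/13, 19/13)
  u_3 = (-109/118, 66/59, 249/118, -171/59)

Orthogonality check:
  u_2 · u_1 = 0 (should be 0)
  u_3 · u_1 = 0 (should be 0)
  u_3 · u_2 = 0 (should be 0)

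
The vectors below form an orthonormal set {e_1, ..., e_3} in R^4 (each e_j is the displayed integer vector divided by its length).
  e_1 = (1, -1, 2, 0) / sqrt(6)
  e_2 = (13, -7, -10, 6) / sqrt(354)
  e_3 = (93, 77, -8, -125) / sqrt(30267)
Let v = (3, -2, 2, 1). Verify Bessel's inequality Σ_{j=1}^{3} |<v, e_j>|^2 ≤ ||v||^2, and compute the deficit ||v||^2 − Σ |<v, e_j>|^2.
Σ |<v, e_j>|^2 = 9134/513; ||v||^2 = 18; deficit = 100/513

Write each e_j = u_j / sqrt(<u_j, u_j>) where u_j is the displayed integer vector. Then <v, e_j> = <v, u_j> / sqrt(<u_j, u_j>), so |<v, e_j>|^2 = <v, u_j>^2 / <u_j, u_j>.
Coefficients: <v, e_1> = 9/sqrt(6), <v, e_2> = 39/sqrt(354), <v, e_3> = -16/sqrt(30267).
Square and sum: Σ |<v, e_j>|^2 = 9134/513.
Compute ||v||^2 = v·v = 18.
Deficit = 18 − 9134/513 = 100/513 ≥ 0, confirming Bessel's inequality. (The deficit equals ||v − Σ <v,e_j> e_j||^2, the squared distance from v to span{e_j}.)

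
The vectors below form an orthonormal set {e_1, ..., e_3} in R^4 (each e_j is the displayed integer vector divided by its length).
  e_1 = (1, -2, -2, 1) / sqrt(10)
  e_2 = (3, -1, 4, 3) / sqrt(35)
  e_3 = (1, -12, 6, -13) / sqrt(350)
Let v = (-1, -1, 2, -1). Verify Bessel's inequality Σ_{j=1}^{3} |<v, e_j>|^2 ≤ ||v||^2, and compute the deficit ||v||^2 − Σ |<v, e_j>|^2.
Σ |<v, e_j>|^2 = 139/25; ||v||^2 = 7; deficit = 36/25

Write each e_j = u_j / sqrt(<u_j, u_j>) where u_j is the displayed integer vector. Then <v, e_j> = <v, u_j> / sqrt(<u_j, u_j>), so |<v, e_j>|^2 = <v, u_j>^2 / <u_j, u_j>.
Coefficients: <v, e_1> = -4/sqrt(10), <v, e_2> = 3/sqrt(35), <v, e_3> = 36/sqrt(350).
Square and sum: Σ |<v, e_j>|^2 = 139/25.
Compute ||v||^2 = v·v = 7.
Deficit = 7 − 139/25 = 36/25 ≥ 0, confirming Bessel's inequality. (The deficit equals ||v − Σ <v,e_j> e_j||^2, the squared distance from v to span{e_j}.)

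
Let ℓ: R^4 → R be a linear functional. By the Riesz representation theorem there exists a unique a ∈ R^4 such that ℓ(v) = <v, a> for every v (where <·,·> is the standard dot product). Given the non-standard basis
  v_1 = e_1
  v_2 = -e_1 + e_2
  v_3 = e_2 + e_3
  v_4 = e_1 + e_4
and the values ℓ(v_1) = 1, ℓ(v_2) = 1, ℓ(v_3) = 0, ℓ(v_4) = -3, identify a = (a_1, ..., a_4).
a = (1, 2, -2, -4)

Write a = (a_1, ..., a_4) in the standard basis. For each basis vector v_i, ℓ(v_i) = <v_i, a> is a linear equation in the a_j's. Collect the n equations into a matrix system V a = ℓ, where row i of V is v_i (expressed in the standard basis). Since V is invertible (lower-triangular with 1s on the diagonal, up to permutation), solve by back-substitution:
  V =
[[1, 0, 0, 0],
 [-1, 1, 0, 0],
 [0, 1, 1, 0],
 [1, 0, 0, 1]]
  V a = (1, 1, 0, -3)
Solving gives a = (1, 2, -2, -4).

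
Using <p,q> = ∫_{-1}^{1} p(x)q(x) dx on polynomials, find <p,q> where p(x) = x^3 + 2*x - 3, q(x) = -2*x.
<p,q> = -52/15

Expand the product: p(x)·q(x) = -2*x^4 - 4*x^2 + 6*x.
∫_{-1}^{1} of each monomial x^k gives [2/(k+1) if k even, 0 if k odd]. Integrating term-by-term (or equivalently evaluating the antiderivative F(x) = -2*x^5/5 - 4*x^3/3 + 3*x^2 at the endpoints):
  F(1) − F(−1) = 19/15 − (71/15) = -52/15.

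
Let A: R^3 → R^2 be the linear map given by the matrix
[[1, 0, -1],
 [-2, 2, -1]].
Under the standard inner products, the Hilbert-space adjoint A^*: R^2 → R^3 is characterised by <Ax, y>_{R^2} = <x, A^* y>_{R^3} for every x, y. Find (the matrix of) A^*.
A^* = A^T =
[[1, -2],
 [0, 2],
 [-1, -1]]

For real matrices with standard dot products, the defining identity <Ax, y> = <x, A^* y> gives (Ax)^T y = x^T (A^*) y, i.e. x^T A^T y = x^T (A^*) y. Since this holds for all x, y, we must have A^* = A^T. Therefore
A^* =
[[1, -2],
 [0, 2],
 [-1, -1]].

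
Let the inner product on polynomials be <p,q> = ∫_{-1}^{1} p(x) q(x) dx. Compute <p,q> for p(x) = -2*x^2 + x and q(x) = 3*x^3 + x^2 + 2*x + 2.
<p,q> = -14/15

Expand the product: p(x)·q(x) = -6*x^5 + x^4 - 3*x^3 - 2*x^2 + 2*x.
∫_{-1}^{1} of each monomial x^k gives [2/(k+1) if k even, 0 if k odd]. Integrating term-by-term (or equivalently evaluating the antiderivative F(x) = -x^6 + x^5/5 - 3*x^4/4 - 2*x^3/3 + x^2 at the endpoints):
  F(1) − F(−1) = -73/60 − (-17/60) = -14/15.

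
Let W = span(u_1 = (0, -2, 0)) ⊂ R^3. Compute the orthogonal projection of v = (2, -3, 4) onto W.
proj_W(v) = (0, -3, 0)

Set up U = [u_1 | ... | u_1] ∈ R^(3×1). The projector onto W = col(U) is P = U (U^T U)^(-1) U^T.
Compute U^T U =
  [4],
and U^T v = (6).
Solve U^T U · c = U^T v for the coefficients: c = (3/2). The projection is proj_W(v) = U c.
Check: (v - proj_W(v)) · u_1 = 0  (should be 0).
Result: proj_W(v) = (0, -3, 0).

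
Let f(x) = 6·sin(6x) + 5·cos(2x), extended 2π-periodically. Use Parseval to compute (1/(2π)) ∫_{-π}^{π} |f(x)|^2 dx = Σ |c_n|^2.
Σ |c_n|^2 = 61/2

Expand |f|^2 and use orthogonality of {sin(nx), cos(mx)} on [-π, π]:
  ∫_{-π}^{π} sin(nx)^2 dx = π, ∫ cos(mx)^2 dx = π, and cross terms integrate to 0.
So ∫_{-π}^{π} f(x)^2 dx = 6^2 · π + 5^2 · π = (36 + 25)π.
Divide by 2π: (36 + 25)/2 = 61/2.
By Parseval, this equals Σ |c_n|^2.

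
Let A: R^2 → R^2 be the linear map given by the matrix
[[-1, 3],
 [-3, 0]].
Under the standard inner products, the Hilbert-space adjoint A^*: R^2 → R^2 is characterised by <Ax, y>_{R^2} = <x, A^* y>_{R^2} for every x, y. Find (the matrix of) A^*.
A^* = A^T =
[[-1, -3],
 [3, 0]]

For real matrices with standard dot products, the defining identity <Ax, y> = <x, A^* y> gives (Ax)^T y = x^T (A^*) y, i.e. x^T A^T y = x^T (A^*) y. Since this holds for all x, y, we must have A^* = A^T. Therefore
A^* =
[[-1, -3],
 [3, 0]].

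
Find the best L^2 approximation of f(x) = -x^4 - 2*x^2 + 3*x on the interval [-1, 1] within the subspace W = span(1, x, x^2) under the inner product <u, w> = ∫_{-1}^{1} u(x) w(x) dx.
g(x) = -20*x^2/7 + 3*x + 3/35

The best approximation g ∈ W is the orthogonal projection of f onto W. Writing g = a_0 + a_1 x + a_2 x^2, the coefficients solve the normal equations G · a = b where
  G_{ij} = <φ_i, φ_j> and b_i = <f, φ_i>, with φ_0 = 1, φ_1 = x, φ_2 = x^2.
G =
  [2, 0, 2/3]
  [0, 2/3, 0]
  [2/3, 0, 2/5],
b = (-26/15, 2, -38/35).
Solving gives a_0 = 3/35, a_1 = 3, a_2 = -20/7, so
  g(x) = -20*x^2/7 + 3*x + 3/35.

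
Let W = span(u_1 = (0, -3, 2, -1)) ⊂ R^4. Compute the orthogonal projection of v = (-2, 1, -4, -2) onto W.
proj_W(v) = (0, 27/14, -9/7, 9/14)

Set up U = [u_1 | ... | u_1] ∈ R^(4×1). The projector onto W = col(U) is P = U (U^T U)^(-1) U^T.
Compute U^T U =
  [14],
and U^T v = (-9).
Solve U^T U · c = U^T v for the coefficients: c = (-9/14). The projection is proj_W(v) = U c.
Check: (v - proj_W(v)) · u_1 = 0  (should be 0).
Result: proj_W(v) = (0, 27/14, -9/7, 9/14).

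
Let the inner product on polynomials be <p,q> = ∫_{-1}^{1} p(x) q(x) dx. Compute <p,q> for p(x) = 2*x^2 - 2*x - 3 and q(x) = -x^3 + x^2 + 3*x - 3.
<p,q> = 48/5

Expand the product: p(x)·q(x) = -2*x^5 + 4*x^4 + 7*x^3 - 15*x^2 - 3*x + 9.
∫_{-1}^{1} of each monomial x^k gives [2/(k+1) if k even, 0 if k odd]. Integrating term-by-term (or equivalently evaluating the antiderivative F(x) = -x^6/3 + 4*x^5/5 + 7*x^4/4 - 5*x^3 - 3*x^2/2 + 9*x at the endpoints):
  F(1) − F(−1) = 283/60 − (-293/60) = 48/5.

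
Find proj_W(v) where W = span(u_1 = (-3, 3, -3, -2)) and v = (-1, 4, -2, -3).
proj_W(v) = (-81/31, 81/31, -81/31, -54/31)

Set up U = [u_1 | ... | u_1] ∈ R^(4×1). The projector onto W = col(U) is P = U (U^T U)^(-1) U^T.
Compute U^T U =
  [31],
and U^T v = (27).
Solve U^T U · c = U^T v for the coefficients: c = (27/31). The projection is proj_W(v) = U c.
Check: (v - proj_W(v)) · u_1 = 0  (should be 0).
Result: proj_W(v) = (-81/31, 81/31, -81/31, -54/31).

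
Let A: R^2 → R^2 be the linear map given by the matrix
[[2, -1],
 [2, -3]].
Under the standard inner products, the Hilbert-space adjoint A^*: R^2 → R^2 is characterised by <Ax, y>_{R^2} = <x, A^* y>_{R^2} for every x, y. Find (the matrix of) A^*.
A^* = A^T =
[[2, 2],
 [-1, -3]]

For real matrices with standard dot products, the defining identity <Ax, y> = <x, A^* y> gives (Ax)^T y = x^T (A^*) y, i.e. x^T A^T y = x^T (A^*) y. Since this holds for all x, y, we must have A^* = A^T. Therefore
A^* =
[[2, 2],
 [-1, -3]].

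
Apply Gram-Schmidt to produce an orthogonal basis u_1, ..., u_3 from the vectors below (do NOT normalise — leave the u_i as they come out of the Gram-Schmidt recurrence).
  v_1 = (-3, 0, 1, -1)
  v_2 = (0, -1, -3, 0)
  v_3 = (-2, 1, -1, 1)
Orthogonal basis:
  u_1 = (-3, 0, 1, -1)
  u_2 = (-9/11, -1, -30/11, -3/11)
  u_3 = (-64/101, 135/101, -45/101, 147/101)

Apply the Gram-Schmidt recurrence
  u_1 = v_1
  u_i = v_i − Σ_{j<i} ((v_i · u_j) / (u_j · u_j)) · u_j.

Step by step this gives:
  u_1 = (-3, 0, 1, -1)
  u_2 = (-9/11, -1, -30/11, -3/11)
  u_3 = (-64/101, 135/101, -45/101, 147/101)

Orthogonality check:
  u_2 · u_1 = 0 (should be 0)
  u_3 · u_1 = 0 (should be 0)
  u_3 · u_2 = 0 (should be 0)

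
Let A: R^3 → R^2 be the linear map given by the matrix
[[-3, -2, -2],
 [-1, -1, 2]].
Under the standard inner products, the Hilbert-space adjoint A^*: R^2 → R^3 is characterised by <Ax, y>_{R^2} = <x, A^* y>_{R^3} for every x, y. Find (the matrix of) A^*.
A^* = A^T =
[[-3, -1],
 [-2, -1],
 [-2, 2]]

For real matrices with standard dot products, the defining identity <Ax, y> = <x, A^* y> gives (Ax)^T y = x^T (A^*) y, i.e. x^T A^T y = x^T (A^*) y. Since this holds for all x, y, we must have A^* = A^T. Therefore
A^* =
[[-3, -1],
 [-2, -1],
 [-2, 2]].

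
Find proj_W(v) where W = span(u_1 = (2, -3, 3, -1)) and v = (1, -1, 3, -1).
proj_W(v) = (30/23, -45/23, 45/23, -15/23)

Set up U = [u_1 | ... | u_1] ∈ R^(4×1). The projector onto W = col(U) is P = U (U^T U)^(-1) U^T.
Compute U^T U =
  [23],
and U^T v = (15).
Solve U^T U · c = U^T v for the coefficients: c = (15/23). The projection is proj_W(v) = U c.
Check: (v - proj_W(v)) · u_1 = 0  (should be 0).
Result: proj_W(v) = (30/23, -45/23, 45/23, -15/23).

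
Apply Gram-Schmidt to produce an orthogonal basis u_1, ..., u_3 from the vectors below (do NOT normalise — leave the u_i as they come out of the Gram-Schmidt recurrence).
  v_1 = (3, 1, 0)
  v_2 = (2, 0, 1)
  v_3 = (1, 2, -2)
Orthogonal basis:
  u_1 = (3, 1, 0)
  u_2 = (1/5, -3/5, 1)
  u_3 = (-1/14, 3/14, 1/7)

Apply the Gram-Schmidt recurrence
  u_1 = v_1
  u_i = v_i − Σ_{j<i} ((v_i · u_j) / (u_j · u_j)) · u_j.

Step by step this gives:
  u_1 = (3, 1, 0)
  u_2 = (1/5, -3/5, 1)
  u_3 = (-1/14, 3/14, 1/7)

Orthogonality check:
  u_2 · u_1 = 0 (should be 0)
  u_3 · u_1 = 0 (should be 0)
  u_3 · u_2 = 0 (should be 0)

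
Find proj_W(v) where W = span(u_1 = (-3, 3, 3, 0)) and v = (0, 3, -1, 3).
proj_W(v) = (-2/3, 2/3, 2/3, 0)

Set up U = [u_1 | ... | u_1] ∈ R^(4×1). The projector onto W = col(U) is P = U (U^T U)^(-1) U^T.
Compute U^T U =
  [27],
and U^T v = (6).
Solve U^T U · c = U^T v for the coefficients: c = (2/9). The projection is proj_W(v) = U c.
Check: (v - proj_W(v)) · u_1 = 0  (should be 0).
Result: proj_W(v) = (-2/3, 2/3, 2/3, 0).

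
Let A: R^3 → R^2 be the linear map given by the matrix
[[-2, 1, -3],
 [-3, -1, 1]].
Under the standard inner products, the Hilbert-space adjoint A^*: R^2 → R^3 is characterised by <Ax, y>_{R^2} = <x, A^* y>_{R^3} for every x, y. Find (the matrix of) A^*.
A^* = A^T =
[[-2, -3],
 [1, -1],
 [-3, 1]]

For real matrices with standard dot products, the defining identity <Ax, y> = <x, A^* y> gives (Ax)^T y = x^T (A^*) y, i.e. x^T A^T y = x^T (A^*) y. Since this holds for all x, y, we must have A^* = A^T. Therefore
A^* =
[[-2, -3],
 [1, -1],
 [-3, 1]].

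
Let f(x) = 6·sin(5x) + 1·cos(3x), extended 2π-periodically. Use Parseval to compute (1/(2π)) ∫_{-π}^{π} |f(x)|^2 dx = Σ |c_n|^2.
Σ |c_n|^2 = 37/2

Expand |f|^2 and use orthogonality of {sin(nx), cos(mx)} on [-π, π]:
  ∫_{-π}^{π} sin(nx)^2 dx = π, ∫ cos(mx)^2 dx = π, and cross terms integrate to 0.
So ∫_{-π}^{π} f(x)^2 dx = 6^2 · π + 1^2 · π = (36 + 1)π.
Divide by 2π: (36 + 1)/2 = 37/2.
By Parseval, this equals Σ |c_n|^2.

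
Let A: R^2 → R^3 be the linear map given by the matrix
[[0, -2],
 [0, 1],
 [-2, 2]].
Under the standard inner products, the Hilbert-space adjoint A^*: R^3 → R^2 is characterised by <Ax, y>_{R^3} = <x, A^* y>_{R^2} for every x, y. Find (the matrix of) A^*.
A^* = A^T =
[[0, 0, -2],
 [-2, 1, 2]]

For real matrices with standard dot products, the defining identity <Ax, y> = <x, A^* y> gives (Ax)^T y = x^T (A^*) y, i.e. x^T A^T y = x^T (A^*) y. Since this holds for all x, y, we must have A^* = A^T. Therefore
A^* =
[[0, 0, -2],
 [-2, 1, 2]].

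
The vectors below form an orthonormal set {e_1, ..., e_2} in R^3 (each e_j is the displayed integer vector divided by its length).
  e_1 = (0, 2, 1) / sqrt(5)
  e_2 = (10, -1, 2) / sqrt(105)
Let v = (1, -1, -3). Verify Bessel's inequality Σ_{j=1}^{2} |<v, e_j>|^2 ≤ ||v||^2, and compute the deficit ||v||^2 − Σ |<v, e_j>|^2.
Σ |<v, e_j>|^2 = 110/21; ||v||^2 = 11; deficit = 121/21

Write each e_j = u_j / sqrt(<u_j, u_j>) where u_j is the displayed integer vector. Then <v, e_j> = <v, u_j> / sqrt(<u_j, u_j>), so |<v, e_j>|^2 = <v, u_j>^2 / <u_j, u_j>.
Coefficients: <v, e_1> = -5/sqrt(5), <v, e_2> = 5/sqrt(105).
Square and sum: Σ |<v, e_j>|^2 = 110/21.
Compute ||v||^2 = v·v = 11.
Deficit = 11 − 110/21 = 121/21 ≥ 0, confirming Bessel's inequality. (The deficit equals ||v − Σ <v,e_j> e_j||^2, the squared distance from v to span{e_j}.)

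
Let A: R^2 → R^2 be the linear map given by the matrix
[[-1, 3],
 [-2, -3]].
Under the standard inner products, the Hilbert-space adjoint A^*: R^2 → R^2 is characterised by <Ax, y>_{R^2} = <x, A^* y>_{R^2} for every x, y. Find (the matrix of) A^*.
A^* = A^T =
[[-1, -2],
 [3, -3]]

For real matrices with standard dot products, the defining identity <Ax, y> = <x, A^* y> gives (Ax)^T y = x^T (A^*) y, i.e. x^T A^T y = x^T (A^*) y. Since this holds for all x, y, we must have A^* = A^T. Therefore
A^* =
[[-1, -2],
 [3, -3]].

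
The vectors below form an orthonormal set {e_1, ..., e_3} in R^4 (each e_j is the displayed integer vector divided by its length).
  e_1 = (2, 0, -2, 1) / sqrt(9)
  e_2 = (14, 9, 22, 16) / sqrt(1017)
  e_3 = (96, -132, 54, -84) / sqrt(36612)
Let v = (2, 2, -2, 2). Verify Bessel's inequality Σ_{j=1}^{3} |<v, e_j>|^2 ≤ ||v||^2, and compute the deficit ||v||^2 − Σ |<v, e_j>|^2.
Σ |<v, e_j>|^2 = 140/9; ||v||^2 = 16; deficit = 4/9

Write each e_j = u_j / sqrt(<u_j, u_j>) where u_j is the displayed integer vector. Then <v, e_j> = <v, u_j> / sqrt(<u_j, u_j>), so |<v, e_j>|^2 = <v, u_j>^2 / <u_j, u_j>.
Coefficients: <v, e_1> = 10/sqrt(9), <v, e_2> = 34/sqrt(1017), <v, e_3> = -348/sqrt(36612).
Square and sum: Σ |<v, e_j>|^2 = 140/9.
Compute ||v||^2 = v·v = 16.
Deficit = 16 − 140/9 = 4/9 ≥ 0, confirming Bessel's inequality. (The deficit equals ||v − Σ <v,e_j> e_j||^2, the squared distance from v to span{e_j}.)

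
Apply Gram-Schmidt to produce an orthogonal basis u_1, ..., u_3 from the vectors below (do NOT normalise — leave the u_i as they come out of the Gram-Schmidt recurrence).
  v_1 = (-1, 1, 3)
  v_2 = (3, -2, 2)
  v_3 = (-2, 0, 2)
Orthogonal basis:
  u_1 = (-1, 1, 3)
  u_2 = (34/11, -23/11, 19/11)
  u_3 = (-24/31, -33/31, 3/31)

Apply the Gram-Schmidt recurrence
  u_1 = v_1
  u_i = v_i − Σ_{j<i} ((v_i · u_j) / (u_j · u_j)) · u_j.

Step by step this gives:
  u_1 = (-1, 1, 3)
  u_2 = (34/11, -23/11, 19/11)
  u_3 = (-24/31, -33/31, 3/31)

Orthogonality check:
  u_2 · u_1 = 0 (should be 0)
  u_3 · u_1 = 0 (should be 0)
  u_3 · u_2 = 0 (should be 0)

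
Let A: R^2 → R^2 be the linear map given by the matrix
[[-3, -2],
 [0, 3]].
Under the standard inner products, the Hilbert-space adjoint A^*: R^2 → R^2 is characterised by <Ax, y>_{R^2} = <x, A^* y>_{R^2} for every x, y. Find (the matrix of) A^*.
A^* = A^T =
[[-3, 0],
 [-2, 3]]

For real matrices with standard dot products, the defining identity <Ax, y> = <x, A^* y> gives (Ax)^T y = x^T (A^*) y, i.e. x^T A^T y = x^T (A^*) y. Since this holds for all x, y, we must have A^* = A^T. Therefore
A^* =
[[-3, 0],
 [-2, 3]].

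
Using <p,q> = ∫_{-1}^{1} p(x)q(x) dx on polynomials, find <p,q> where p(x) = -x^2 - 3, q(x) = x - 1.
<p,q> = 20/3

Expand the product: p(x)·q(x) = -x^3 + x^2 - 3*x + 3.
∫_{-1}^{1} of each monomial x^k gives [2/(k+1) if k even, 0 if k odd]. Integrating term-by-term (or equivalently evaluating the antiderivative F(x) = -x^4/4 + x^3/3 - 3*x^2/2 + 3*x at the endpoints):
  F(1) − F(−1) = 19/12 − (-61/12) = 20/3.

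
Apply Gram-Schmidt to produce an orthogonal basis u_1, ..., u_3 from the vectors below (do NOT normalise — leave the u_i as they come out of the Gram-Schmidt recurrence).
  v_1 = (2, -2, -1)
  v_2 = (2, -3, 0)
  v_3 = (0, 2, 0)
Orthogonal basis:
  u_1 = (2, -2, -1)
  u_2 = (-2/9, -7/9, 10/9)
  u_3 = (12/17, 8/17, 8/17)

Apply the Gram-Schmidt recurrence
  u_1 = v_1
  u_i = v_i − Σ_{j<i} ((v_i · u_j) / (u_j · u_j)) · u_j.

Step by step this gives:
  u_1 = (2, -2, -1)
  u_2 = (-2/9, -7/9, 10/9)
  u_3 = (12/17, 8/17, 8/17)

Orthogonality check:
  u_2 · u_1 = 0 (should be 0)
  u_3 · u_1 = 0 (should be 0)
  u_3 · u_2 = 0 (should be 0)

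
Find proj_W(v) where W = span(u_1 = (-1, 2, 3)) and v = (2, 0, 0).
proj_W(v) = (1/7, -2/7, -3/7)

Set up U = [u_1 | ... | u_1] ∈ R^(3×1). The projector onto W = col(U) is P = U (U^T U)^(-1) U^T.
Compute U^T U =
  [14],
and U^T v = (-2).
Solve U^T U · c = U^T v for the coefficients: c = (-1/7). The projection is proj_W(v) = U c.
Check: (v - proj_W(v)) · u_1 = 0  (should be 0).
Result: proj_W(v) = (1/7, -2/7, -3/7).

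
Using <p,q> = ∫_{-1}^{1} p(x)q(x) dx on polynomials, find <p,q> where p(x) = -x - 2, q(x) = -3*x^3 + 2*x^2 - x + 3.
<p,q> = -64/5

Expand the product: p(x)·q(x) = 3*x^4 + 4*x^3 - 3*x^2 - x - 6.
∫_{-1}^{1} of each monomial x^k gives [2/(k+1) if k even, 0 if k odd]. Integrating term-by-term (or equivalently evaluating the antiderivative F(x) = 3*x^5/5 + x^4 - x^3 - x^2/2 - 6*x at the endpoints):
  F(1) − F(−1) = -59/10 − (69/10) = -64/5.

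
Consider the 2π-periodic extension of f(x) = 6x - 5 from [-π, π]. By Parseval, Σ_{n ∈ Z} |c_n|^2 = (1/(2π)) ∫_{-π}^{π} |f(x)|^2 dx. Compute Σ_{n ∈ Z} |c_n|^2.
Σ |c_n|^2 = 12π^2 + 25

Expand and integrate term by term over [-π, π]:
  ∫ (6x)^2 dx = 36·(2π^3/3); ∫ 2·6·(-5)·x dx = 0 (odd integrand); ∫ (-5)^2 dx = 25·2π.
So (1/(2π)) ∫_{-π}^{π} (6x - 5)^2 dx = 36π^2/3 + 25 = 12π^2 + 25.
Parseval ⇒ Σ |c_n|^2 = 12π^2 + 25.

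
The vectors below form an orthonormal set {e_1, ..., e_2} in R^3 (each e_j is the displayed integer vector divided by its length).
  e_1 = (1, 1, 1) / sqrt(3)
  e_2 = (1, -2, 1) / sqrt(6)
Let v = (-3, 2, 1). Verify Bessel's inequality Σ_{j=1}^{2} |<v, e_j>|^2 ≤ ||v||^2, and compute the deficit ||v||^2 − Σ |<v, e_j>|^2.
Σ |<v, e_j>|^2 = 6; ||v||^2 = 14; deficit = 8

Write each e_j = u_j / sqrt(<u_j, u_j>) where u_j is the displayed integer vector. Then <v, e_j> = <v, u_j> / sqrt(<u_j, u_j>), so |<v, e_j>|^2 = <v, u_j>^2 / <u_j, u_j>.
Coefficients: <v, e_1> = 0/sqrt(3), <v, e_2> = -6/sqrt(6).
Square and sum: Σ |<v, e_j>|^2 = 6.
Compute ||v||^2 = v·v = 14.
Deficit = 14 − 6 = 8 ≥ 0, confirming Bessel's inequality. (The deficit equals ||v − Σ <v,e_j> e_j||^2, the squared distance from v to span{e_j}.)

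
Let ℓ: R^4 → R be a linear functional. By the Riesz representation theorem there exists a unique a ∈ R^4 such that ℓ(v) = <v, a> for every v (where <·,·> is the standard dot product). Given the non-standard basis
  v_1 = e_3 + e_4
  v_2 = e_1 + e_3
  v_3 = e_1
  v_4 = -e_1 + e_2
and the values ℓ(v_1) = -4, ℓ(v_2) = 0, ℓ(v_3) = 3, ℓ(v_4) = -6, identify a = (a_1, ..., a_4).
a = (3, -3, -3, -1)

Write a = (a_1, ..., a_4) in the standard basis. For each basis vector v_i, ℓ(v_i) = <v_i, a> is a linear equation in the a_j's. Collect the n equations into a matrix system V a = ℓ, where row i of V is v_i (expressed in the standard basis). Since V is invertible (lower-triangular with 1s on the diagonal, up to permutation), solve by back-substitution:
  V =
[[0, 0, 1, 1],
 [1, 0, 1, 0],
 [1, 0, 0, 0],
 [-1, 1, 0, 0]]
  V a = (-4, 0, 3, -6)
Solving gives a = (3, -3, -3, -1).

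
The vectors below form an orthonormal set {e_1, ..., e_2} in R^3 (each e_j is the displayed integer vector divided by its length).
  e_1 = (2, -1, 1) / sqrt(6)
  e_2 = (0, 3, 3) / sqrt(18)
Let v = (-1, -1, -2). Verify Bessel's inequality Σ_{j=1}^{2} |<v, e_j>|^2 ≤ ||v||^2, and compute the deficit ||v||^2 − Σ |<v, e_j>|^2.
Σ |<v, e_j>|^2 = 6; ||v||^2 = 6; deficit = 0

Write each e_j = u_j / sqrt(<u_j, u_j>) where u_j is the displayed integer vector. Then <v, e_j> = <v, u_j> / sqrt(<u_j, u_j>), so |<v, e_j>|^2 = <v, u_j>^2 / <u_j, u_j>.
Coefficients: <v, e_1> = -3/sqrt(6), <v, e_2> = -9/sqrt(18).
Square and sum: Σ |<v, e_j>|^2 = 6.
Compute ||v||^2 = v·v = 6.
Deficit = 6 − 6 = 0 ≥ 0, confirming Bessel's inequality. (The deficit equals ||v − Σ <v,e_j> e_j||^2, the squared distance from v to span{e_j}.)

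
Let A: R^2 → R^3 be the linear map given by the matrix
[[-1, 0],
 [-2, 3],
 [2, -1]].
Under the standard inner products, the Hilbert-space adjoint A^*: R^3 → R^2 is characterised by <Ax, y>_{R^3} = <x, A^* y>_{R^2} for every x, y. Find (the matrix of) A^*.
A^* = A^T =
[[-1, -2, 2],
 [0, 3, -1]]

For real matrices with standard dot products, the defining identity <Ax, y> = <x, A^* y> gives (Ax)^T y = x^T (A^*) y, i.e. x^T A^T y = x^T (A^*) y. Since this holds for all x, y, we must have A^* = A^T. Therefore
A^* =
[[-1, -2, 2],
 [0, 3, -1]].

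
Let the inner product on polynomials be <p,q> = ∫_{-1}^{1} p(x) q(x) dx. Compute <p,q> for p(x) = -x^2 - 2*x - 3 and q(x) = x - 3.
<p,q> = 56/3

Expand the product: p(x)·q(x) = -x^3 + x^2 + 3*x + 9.
∫_{-1}^{1} of each monomial x^k gives [2/(k+1) if k even, 0 if k odd]. Integrating term-by-term (or equivalently evaluating the antiderivative F(x) = -x^4/4 + x^3/3 + 3*x^2/2 + 9*x at the endpoints):
  F(1) − F(−1) = 127/12 − (-97/12) = 56/3.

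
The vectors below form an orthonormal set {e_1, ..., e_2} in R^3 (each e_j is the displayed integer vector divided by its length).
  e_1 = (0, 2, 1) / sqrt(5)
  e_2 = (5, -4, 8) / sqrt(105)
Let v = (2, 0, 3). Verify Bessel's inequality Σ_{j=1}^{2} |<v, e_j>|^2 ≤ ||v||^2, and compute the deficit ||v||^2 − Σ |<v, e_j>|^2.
Σ |<v, e_j>|^2 = 269/21; ||v||^2 = 13; deficit = 4/21

Write each e_j = u_j / sqrt(<u_j, u_j>) where u_j is the displayed integer vector. Then <v, e_j> = <v, u_j> / sqrt(<u_j, u_j>), so |<v, e_j>|^2 = <v, u_j>^2 / <u_j, u_j>.
Coefficients: <v, e_1> = 3/sqrt(5), <v, e_2> = 34/sqrt(105).
Square and sum: Σ |<v, e_j>|^2 = 269/21.
Compute ||v||^2 = v·v = 13.
Deficit = 13 − 269/21 = 4/21 ≥ 0, confirming Bessel's inequality. (The deficit equals ||v − Σ <v,e_j> e_j||^2, the squared distance from v to span{e_j}.)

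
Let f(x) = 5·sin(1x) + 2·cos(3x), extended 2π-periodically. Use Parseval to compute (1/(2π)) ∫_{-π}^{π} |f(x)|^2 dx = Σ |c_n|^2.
Σ |c_n|^2 = 29/2

Expand |f|^2 and use orthogonality of {sin(nx), cos(mx)} on [-π, π]:
  ∫_{-π}^{π} sin(nx)^2 dx = π, ∫ cos(mx)^2 dx = π, and cross terms integrate to 0.
So ∫_{-π}^{π} f(x)^2 dx = 5^2 · π + 2^2 · π = (25 + 4)π.
Divide by 2π: (25 + 4)/2 = 29/2.
By Parseval, this equals Σ |c_n|^2.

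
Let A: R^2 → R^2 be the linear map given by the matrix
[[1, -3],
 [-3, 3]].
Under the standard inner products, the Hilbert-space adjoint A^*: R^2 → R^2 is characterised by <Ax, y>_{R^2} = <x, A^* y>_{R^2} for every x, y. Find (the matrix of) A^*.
A^* = A^T =
[[1, -3],
 [-3, 3]]

For real matrices with standard dot products, the defining identity <Ax, y> = <x, A^* y> gives (Ax)^T y = x^T (A^*) y, i.e. x^T A^T y = x^T (A^*) y. Since this holds for all x, y, we must have A^* = A^T. Therefore
A^* =
[[1, -3],
 [-3, 3]].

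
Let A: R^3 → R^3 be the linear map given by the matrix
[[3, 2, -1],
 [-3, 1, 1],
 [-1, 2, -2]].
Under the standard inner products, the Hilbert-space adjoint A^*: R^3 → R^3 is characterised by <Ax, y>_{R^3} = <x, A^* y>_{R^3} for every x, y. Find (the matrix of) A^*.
A^* = A^T =
[[3, -3, -1],
 [2, 1, 2],
 [-1, 1, -2]]

For real matrices with standard dot products, the defining identity <Ax, y> = <x, A^* y> gives (Ax)^T y = x^T (A^*) y, i.e. x^T A^T y = x^T (A^*) y. Since this holds for all x, y, we must have A^* = A^T. Therefore
A^* =
[[3, -3, -1],
 [2, 1, 2],
 [-1, 1, -2]].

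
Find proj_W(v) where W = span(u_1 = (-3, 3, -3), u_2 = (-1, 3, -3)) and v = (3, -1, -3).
proj_W(v) = (3, 1, -1)

Set up U = [u_1 | ... | u_2] ∈ R^(3×2). The projector onto W = col(U) is P = U (U^T U)^(-1) U^T.
Compute U^T U =
  [27, 21]
  [21, 19],
and U^T v = (-3, 3).
Solve U^T U · c = U^T v for the coefficients: c = (-5/3, 2). The projection is proj_W(v) = U c.
Check: (v - proj_W(v)) · u_1 = 0  (should be 0).
Check: (v - proj_W(v)) · u_2 = 0  (should be 0).
Result: proj_W(v) = (3, 1, -1).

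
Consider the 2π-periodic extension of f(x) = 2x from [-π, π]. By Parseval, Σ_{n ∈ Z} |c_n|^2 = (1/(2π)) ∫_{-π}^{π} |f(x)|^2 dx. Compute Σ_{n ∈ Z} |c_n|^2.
Σ |c_n|^2 = 4π^2/3

Expand and integrate term by term over [-π, π]:
  ∫ (2x)^2 dx = 4·(2π^3/3); ∫ 2·2·(0)·x dx = 0 (odd integrand); ∫ 0^2 dx = 0·2π.
So (1/(2π)) ∫_{-π}^{π} (2x)^2 dx = 4π^2/3 + 0 = 4π^2/3.
Parseval ⇒ Σ |c_n|^2 = 4π^2/3.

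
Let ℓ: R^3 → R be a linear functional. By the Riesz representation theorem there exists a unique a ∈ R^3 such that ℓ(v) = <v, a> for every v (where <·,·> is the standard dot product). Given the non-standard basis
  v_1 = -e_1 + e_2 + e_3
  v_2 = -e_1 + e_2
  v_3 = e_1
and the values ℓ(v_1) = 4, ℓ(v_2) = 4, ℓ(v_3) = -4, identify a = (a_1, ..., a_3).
a = (-4, 0, 0)

Write a = (a_1, ..., a_3) in the standard basis. For each basis vector v_i, ℓ(v_i) = <v_i, a> is a linear equation in the a_j's. Collect the n equations into a matrix system V a = ℓ, where row i of V is v_i (expressed in the standard basis). Since V is invertible (lower-triangular with 1s on the diagonal, up to permutation), solve by back-substitution:
  V =
[[-1, 1, 1],
 [-1, 1, 0],
 [1, 0, 0]]
  V a = (4, 4, -4)
Solving gives a = (-4, 0, 0).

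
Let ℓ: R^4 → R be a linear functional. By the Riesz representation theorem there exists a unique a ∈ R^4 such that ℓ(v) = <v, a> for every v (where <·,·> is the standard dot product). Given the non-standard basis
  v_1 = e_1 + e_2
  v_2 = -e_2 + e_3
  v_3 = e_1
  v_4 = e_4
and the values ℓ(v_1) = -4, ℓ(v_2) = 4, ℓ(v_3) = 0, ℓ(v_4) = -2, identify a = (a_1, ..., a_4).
a = (0, -4, 0, -2)

Write a = (a_1, ..., a_4) in the standard basis. For each basis vector v_i, ℓ(v_i) = <v_i, a> is a linear equation in the a_j's. Collect the n equations into a matrix system V a = ℓ, where row i of V is v_i (expressed in the standard basis). Since V is invertible (lower-triangular with 1s on the diagonal, up to permutation), solve by back-substitution:
  V =
[[1, 1, 0, 0],
 [0, -1, 1, 0],
 [1, 0, 0, 0],
 [0, 0, 0, 1]]
  V a = (-4, 4, 0, -2)
Solving gives a = (0, -4, 0, -2).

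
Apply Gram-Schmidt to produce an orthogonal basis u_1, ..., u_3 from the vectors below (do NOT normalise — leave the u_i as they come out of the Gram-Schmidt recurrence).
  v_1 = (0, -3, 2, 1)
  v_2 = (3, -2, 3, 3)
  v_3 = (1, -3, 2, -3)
Orthogonal basis:
  u_1 = (0, -3, 2, 1)
  u_2 = (3, 17/14, 6/7, 27/14)
  u_3 = (37/19, -9/19, 16/19, -59/19)

Apply the Gram-Schmidt recurrence
  u_1 = v_1
  u_i = v_i − Σ_{j<i} ((v_i · u_j) / (u_j · u_j)) · u_j.

Step by step this gives:
  u_1 = (0, -3, 2, 1)
  u_2 = (3, 17/14, 6/7, 27/14)
  u_3 = (37/19, -9/19, 16/19, -59/19)

Orthogonality check:
  u_2 · u_1 = 0 (should be 0)
  u_3 · u_1 = 0 (should be 0)
  u_3 · u_2 = 0 (should be 0)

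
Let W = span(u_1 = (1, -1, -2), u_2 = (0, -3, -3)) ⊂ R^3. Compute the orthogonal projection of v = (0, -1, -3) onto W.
proj_W(v) = (2/3, -5/3, -7/3)

Set up U = [u_1 | ... | u_2] ∈ R^(3×2). The projector onto W = col(U) is P = U (U^T U)^(-1) U^T.
Compute U^T U =
  [6, 9]
  [9, 18],
and U^T v = (7, 12).
Solve U^T U · c = U^T v for the coefficients: c = (2/3, 1/3). The projection is proj_W(v) = U c.
Check: (v - proj_W(v)) · u_1 = 0  (should be 0).
Check: (v - proj_W(v)) · u_2 = 0  (should be 0).
Result: proj_W(v) = (2/3, -5/3, -7/3).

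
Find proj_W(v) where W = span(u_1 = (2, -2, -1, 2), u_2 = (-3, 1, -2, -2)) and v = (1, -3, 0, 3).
proj_W(v) = (156/67, -140/67, -50/67, 148/67)

Set up U = [u_1 | ... | u_2] ∈ R^(4×2). The projector onto W = col(U) is P = U (U^T U)^(-1) U^T.
Compute U^T U =
  [13, -10]
  [-10, 18],
and U^T v = (14, -12).
Solve U^T U · c = U^T v for the coefficients: c = (66/67, -8/67). The projection is proj_W(v) = U c.
Check: (v - proj_W(v)) · u_1 = 0  (should be 0).
Check: (v - proj_W(v)) · u_2 = 0  (should be 0).
Result: proj_W(v) = (156/67, -140/67, -50/67, 148/67).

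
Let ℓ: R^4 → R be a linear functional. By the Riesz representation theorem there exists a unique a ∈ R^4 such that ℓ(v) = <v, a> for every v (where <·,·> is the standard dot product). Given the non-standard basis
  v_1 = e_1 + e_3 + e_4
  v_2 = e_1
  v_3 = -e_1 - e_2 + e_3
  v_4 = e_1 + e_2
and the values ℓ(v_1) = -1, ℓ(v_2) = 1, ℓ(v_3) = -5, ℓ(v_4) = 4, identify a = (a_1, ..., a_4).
a = (1, 3, -1, -1)

Write a = (a_1, ..., a_4) in the standard basis. For each basis vector v_i, ℓ(v_i) = <v_i, a> is a linear equation in the a_j's. Collect the n equations into a matrix system V a = ℓ, where row i of V is v_i (expressed in the standard basis). Since V is invertible (lower-triangular with 1s on the diagonal, up to permutation), solve by back-substitution:
  V =
[[1, 0, 1, 1],
 [1, 0, 0, 0],
 [-1, -1, 1, 0],
 [1, 1, 0, 0]]
  V a = (-1, 1, -5, 4)
Solving gives a = (1, 3, -1, -1).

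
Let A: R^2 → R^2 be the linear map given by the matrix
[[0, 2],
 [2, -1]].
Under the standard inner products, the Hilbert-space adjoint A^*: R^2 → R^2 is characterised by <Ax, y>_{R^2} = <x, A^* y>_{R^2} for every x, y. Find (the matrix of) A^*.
A^* = A^T =
[[0, 2],
 [2, -1]]

For real matrices with standard dot products, the defining identity <Ax, y> = <x, A^* y> gives (Ax)^T y = x^T (A^*) y, i.e. x^T A^T y = x^T (A^*) y. Since this holds for all x, y, we must have A^* = A^T. Therefore
A^* =
[[0, 2],
 [2, -1]].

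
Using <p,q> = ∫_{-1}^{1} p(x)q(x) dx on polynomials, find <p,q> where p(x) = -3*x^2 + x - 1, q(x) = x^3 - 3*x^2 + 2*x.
<p,q> = 22/3

Expand the product: p(x)·q(x) = -3*x^5 + 10*x^4 - 10*x^3 + 5*x^2 - 2*x.
∫_{-1}^{1} of each monomial x^k gives [2/(k+1) if k even, 0 if k odd]. Integrating term-by-term (or equivalently evaluating the antiderivative F(x) = -x^6/2 + 2*x^5 - 5*x^4/2 + 5*x^3/3 - x^2 at the endpoints):
  F(1) − F(−1) = -1/3 − (-23/3) = 22/3.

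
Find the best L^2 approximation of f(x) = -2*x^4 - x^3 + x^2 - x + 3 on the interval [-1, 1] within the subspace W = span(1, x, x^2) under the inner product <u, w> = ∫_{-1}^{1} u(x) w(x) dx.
g(x) = -5*x^2/7 - 8*x/5 + 111/35

The best approximation g ∈ W is the orthogonal projection of f onto W. Writing g = a_0 + a_1 x + a_2 x^2, the coefficients solve the normal equations G · a = b where
  G_{ij} = <φ_i, φ_j> and b_i = <f, φ_i>, with φ_0 = 1, φ_1 = x, φ_2 = x^2.
G =
  [2, 0, 2/3]
  [0, 2/3, 0]
  [2/3, 0, 2/5],
b = (88/15, -16/15, 64/35).
Solving gives a_0 = 111/35, a_1 = -8/5, a_2 = -5/7, so
  g(x) = -5*x^2/7 - 8*x/5 + 111/35.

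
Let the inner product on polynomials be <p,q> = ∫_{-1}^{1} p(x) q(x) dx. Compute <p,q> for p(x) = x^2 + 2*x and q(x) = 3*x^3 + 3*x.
<p,q> = 32/5

Expand the product: p(x)·q(x) = 3*x^5 + 6*x^4 + 3*x^3 + 6*x^2.
∫_{-1}^{1} of each monomial x^k gives [2/(k+1) if k even, 0 if k odd]. Integrating term-by-term (or equivalently evaluating the antiderivative F(x) = x^6/2 + 6*x^5/5 + 3*x^4/4 + 2*x^3 at the endpoints):
  F(1) − F(−1) = 89/20 − (-39/20) = 32/5.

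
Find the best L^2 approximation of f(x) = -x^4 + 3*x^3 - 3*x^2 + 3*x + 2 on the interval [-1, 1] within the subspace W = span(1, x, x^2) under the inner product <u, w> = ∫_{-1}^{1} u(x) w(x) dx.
g(x) = -27*x^2/7 + 24*x/5 + 73/35

The best approximation g ∈ W is the orthogonal projection of f onto W. Writing g = a_0 + a_1 x + a_2 x^2, the coefficients solve the normal equations G · a = b where
  G_{ij} = <φ_i, φ_j> and b_i = <f, φ_i>, with φ_0 = 1, φ_1 = x, φ_2 = x^2.
G =
  [2, 0, 2/3]
  [0, 2/3, 0]
  [2/3, 0, 2/5],
b = (8/5, 16/5, -16/105).
Solving gives a_0 = 73/35, a_1 = 24/5, a_2 = -27/7, so
  g(x) = -27*x^2/7 + 24*x/5 + 73/35.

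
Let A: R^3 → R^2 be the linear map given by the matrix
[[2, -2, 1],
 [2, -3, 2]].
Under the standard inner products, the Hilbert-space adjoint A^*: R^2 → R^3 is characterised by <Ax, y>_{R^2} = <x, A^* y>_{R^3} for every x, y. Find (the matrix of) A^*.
A^* = A^T =
[[2, 2],
 [-2, -3],
 [1, 2]]

For real matrices with standard dot products, the defining identity <Ax, y> = <x, A^* y> gives (Ax)^T y = x^T (A^*) y, i.e. x^T A^T y = x^T (A^*) y. Since this holds for all x, y, we must have A^* = A^T. Therefore
A^* =
[[2, 2],
 [-2, -3],
 [1, 2]].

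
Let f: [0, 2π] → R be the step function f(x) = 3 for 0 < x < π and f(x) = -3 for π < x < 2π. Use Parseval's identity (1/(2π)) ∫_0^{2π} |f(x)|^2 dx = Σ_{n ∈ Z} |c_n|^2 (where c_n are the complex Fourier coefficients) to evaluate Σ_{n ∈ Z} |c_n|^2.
Σ |c_n|^2 = 9

Parseval equates the L^2 energy of f (normalised by 1/(2π)) with the ℓ^2 sum of its Fourier coefficients: (1/(2π)) ∫_0^{2π} |f|^2 = Σ |c_n|^2.
Compute the left side: (1/(2π)) [∫_0^π 3^2 dx + ∫_π^{2π} (-3)^2 dx] = (1/(2π)) · (9π + 9π) = (9 + 9)/2 = 9.
So Σ_{n ∈ Z} |c_n|^2 = 9.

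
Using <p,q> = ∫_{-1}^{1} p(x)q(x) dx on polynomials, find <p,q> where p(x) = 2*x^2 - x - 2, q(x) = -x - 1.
<p,q> = 10/3

Expand the product: p(x)·q(x) = -2*x^3 - x^2 + 3*x + 2.
∫_{-1}^{1} of each monomial x^k gives [2/(k+1) if k even, 0 if k odd]. Integrating term-by-term (or equivalently evaluating the antiderivative F(x) = -x^4/2 - x^3/3 + 3*x^2/2 + 2*x at the endpoints):
  F(1) − F(−1) = 8/3 − (-2/3) = 10/3.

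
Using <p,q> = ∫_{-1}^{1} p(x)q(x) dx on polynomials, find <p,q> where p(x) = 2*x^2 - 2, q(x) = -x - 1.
<p,q> = 8/3

Expand the product: p(x)·q(x) = -2*x^3 - 2*x^2 + 2*x + 2.
∫_{-1}^{1} of each monomial x^k gives [2/(k+1) if k even, 0 if k odd]. Integrating term-by-term (or equivalently evaluating the antiderivative F(x) = -x^4/2 - 2*x^3/3 + x^2 + 2*x at the endpoints):
  F(1) − F(−1) = 11/6 − (-5/6) = 8/3.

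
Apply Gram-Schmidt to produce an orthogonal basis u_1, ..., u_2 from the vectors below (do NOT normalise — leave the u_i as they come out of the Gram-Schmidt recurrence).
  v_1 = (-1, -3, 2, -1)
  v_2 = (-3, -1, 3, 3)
Orthogonal basis:
  u_1 = (-1, -3, 2, -1)
  u_2 = (-12/5, 4/5, 9/5, 18/5)

Apply the Gram-Schmidt recurrence
  u_1 = v_1
  u_i = v_i − Σ_{j<i} ((v_i · u_j) / (u_j · u_j)) · u_j.

Step by step this gives:
  u_1 = (-1, -3, 2, -1)
  u_2 = (-12/5, 4/5, 9/5, 18/5)

Orthogonality check:
  u_2 · u_1 = 0 (should be 0)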